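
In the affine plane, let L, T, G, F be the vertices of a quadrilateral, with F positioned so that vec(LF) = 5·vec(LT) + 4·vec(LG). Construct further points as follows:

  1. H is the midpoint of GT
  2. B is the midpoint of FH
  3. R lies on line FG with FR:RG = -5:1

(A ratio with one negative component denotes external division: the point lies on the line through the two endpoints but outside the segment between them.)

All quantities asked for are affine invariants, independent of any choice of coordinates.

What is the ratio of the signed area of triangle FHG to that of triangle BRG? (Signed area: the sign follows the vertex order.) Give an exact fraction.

Assign L = (0, 0), T = (1, 0), G = (0, 1), F = (5, 4) — the answer is frame-independent, so this choice is without loss of generality.
1. H is the midpoint of GT ⇒ H = (1/2, 1/2)
2. B is the midpoint of FH ⇒ B = (11/4, 9/4)
3. R lies on line FG with FR:RG = -5:1 ⇒ R = (-5/4, 1/4)
2·[FHG] = -4, 2·[BRG] = -1/2
[FHG]:[BRG] = -4:-1/2 = 8

[FHG]:[BRG] = 8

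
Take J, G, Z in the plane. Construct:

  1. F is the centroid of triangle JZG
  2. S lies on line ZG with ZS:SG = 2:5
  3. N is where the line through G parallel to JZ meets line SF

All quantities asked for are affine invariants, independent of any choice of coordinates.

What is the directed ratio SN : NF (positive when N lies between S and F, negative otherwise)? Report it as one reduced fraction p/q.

SN:NF = -15/14

Choose coordinates J = (0, 0), G = (1, 0), Z = (0, 1).
1. F is the centroid of triangle JZG ⇒ F = (1/3, 1/3)
2. S lies on line ZG with ZS:SG = 2:5 ⇒ S = (2/7, 5/7)
3. N is where the line through G parallel to JZ meets line SF ⇒ N = (1, -5)
N = S + t·(F−S) with t = 15, so SN:NF = t:(1−t) = 15:-14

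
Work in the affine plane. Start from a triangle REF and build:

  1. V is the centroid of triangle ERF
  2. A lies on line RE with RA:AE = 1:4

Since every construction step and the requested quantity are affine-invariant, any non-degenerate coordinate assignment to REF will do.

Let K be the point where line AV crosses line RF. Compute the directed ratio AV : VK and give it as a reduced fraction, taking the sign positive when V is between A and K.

Set R = (0, 0), E = (1, 0), F = (0, 1); any affine frame gives the same invariant.
1. V is the centroid of triangle ERF ⇒ V = (1/3, 1/3)
2. A lies on line RE with RA:AE = 1:4 ⇒ A = (1/5, 0)
line AV meets RF at K = (0, -1/2)
V = A + t·(K−A) with t = -2/3, so AV:VK = -2/3:5/3

AV:VK = -2/5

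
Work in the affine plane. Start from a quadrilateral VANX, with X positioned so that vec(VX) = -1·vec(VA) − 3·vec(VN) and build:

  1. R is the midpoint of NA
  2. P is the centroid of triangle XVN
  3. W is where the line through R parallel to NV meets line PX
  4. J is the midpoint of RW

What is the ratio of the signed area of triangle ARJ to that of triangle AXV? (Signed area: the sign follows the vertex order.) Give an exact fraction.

[ARJ]:[AXV] = 7/48

Assign V = (0, 0), A = (1, 0), N = (0, 1), X = (-1, -3) — the answer is frame-independent, so this choice is without loss of generality.
1. R is the midpoint of NA ⇒ R = (1/2, 1/2)
2. P is the centroid of triangle XVN ⇒ P = (-1/3, -2/3)
3. W is where the line through R parallel to NV meets line PX ⇒ W = (1/2, 9/4)
4. J is the midpoint of RW ⇒ J = (1/2, 11/8)
2·[ARJ] = -7/16, 2·[AXV] = -3
[ARJ]:[AXV] = -7/16:-3 = 7/48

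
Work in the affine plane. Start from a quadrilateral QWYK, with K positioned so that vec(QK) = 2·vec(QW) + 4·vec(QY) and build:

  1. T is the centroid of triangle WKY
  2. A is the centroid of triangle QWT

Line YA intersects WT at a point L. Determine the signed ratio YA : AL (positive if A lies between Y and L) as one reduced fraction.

YA:AL = 2

Choose coordinates Q = (0, 0), W = (1, 0), Y = (0, 1), K = (2, 4).
1. T is the centroid of triangle WKY ⇒ T = (1, 5/3)
2. A is the centroid of triangle QWT ⇒ A = (2/3, 5/9)
line YA meets WT at L = (1, 1/3)
A = Y + t·(L−Y) with t = 2/3, so YA:AL = 2/3:1/3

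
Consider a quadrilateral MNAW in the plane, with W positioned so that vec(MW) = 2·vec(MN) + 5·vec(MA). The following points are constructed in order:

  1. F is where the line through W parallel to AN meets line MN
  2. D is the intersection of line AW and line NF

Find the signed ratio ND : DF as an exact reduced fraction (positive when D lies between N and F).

Set M = (0, 0), N = (1, 0), A = (0, 1), W = (2, 5); any affine frame gives the same invariant.
1. F is where the line through W parallel to AN meets line MN ⇒ F = (7, 0)
2. D is the intersection of line AW and line NF ⇒ D = (-1/2, 0)
D = N + t·(F−N) with t = -1/4, so ND:DF = t:(1−t) = -1/4:5/4

ND:DF = -1/5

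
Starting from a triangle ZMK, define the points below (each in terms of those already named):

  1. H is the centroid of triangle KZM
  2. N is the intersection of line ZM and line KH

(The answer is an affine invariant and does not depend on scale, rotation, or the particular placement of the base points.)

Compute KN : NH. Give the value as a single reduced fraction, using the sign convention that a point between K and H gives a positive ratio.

KN:NH = -3

Work in coordinates with Z = (0, 0), M = (1, 0), K = (0, 1).
1. H is the centroid of triangle KZM ⇒ H = (1/3, 1/3)
2. N is the intersection of line ZM and line KH ⇒ N = (1/2, 0)
N = K + t·(H−K) with t = 3/2, so KN:NH = t:(1−t) = 3/2:-1/2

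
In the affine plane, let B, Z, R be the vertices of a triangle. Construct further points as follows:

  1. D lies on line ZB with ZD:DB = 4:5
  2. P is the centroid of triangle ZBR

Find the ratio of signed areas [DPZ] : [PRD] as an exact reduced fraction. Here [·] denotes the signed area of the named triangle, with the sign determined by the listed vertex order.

[DPZ]:[PRD] = 4

Assign B = (0, 0), Z = (1, 0), R = (0, 1) — the answer is frame-independent, so this choice is without loss of generality.
1. D lies on line ZB with ZD:DB = 4:5 ⇒ D = (5/9, 0)
2. P is the centroid of triangle ZBR ⇒ P = (1/3, 1/3)
2·[DPZ] = -4/27, 2·[PRD] = -1/27
[DPZ]:[PRD] = -4/27:-1/27 = 4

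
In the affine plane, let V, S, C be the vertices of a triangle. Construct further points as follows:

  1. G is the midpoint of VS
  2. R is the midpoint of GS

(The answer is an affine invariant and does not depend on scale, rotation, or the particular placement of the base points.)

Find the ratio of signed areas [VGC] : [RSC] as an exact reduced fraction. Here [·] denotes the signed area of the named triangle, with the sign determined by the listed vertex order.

[VGC]:[RSC] = 2

Set V = (0, 0), S = (1, 0), C = (0, 1); any affine frame gives the same invariant.
1. G is the midpoint of VS ⇒ G = (1/2, 0)
2. R is the midpoint of GS ⇒ R = (3/4, 0)
2·[VGC] = 1/2, 2·[RSC] = 1/4
[VGC]:[RSC] = 1/2:1/4 = 2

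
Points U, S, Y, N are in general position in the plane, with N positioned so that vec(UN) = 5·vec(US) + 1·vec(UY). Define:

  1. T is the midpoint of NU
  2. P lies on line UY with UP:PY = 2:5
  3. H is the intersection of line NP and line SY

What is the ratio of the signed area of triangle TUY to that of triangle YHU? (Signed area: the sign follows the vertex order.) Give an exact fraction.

Choose coordinates U = (0, 0), S = (1, 0), Y = (0, 1), N = (5, 1).
1. T is the midpoint of NU ⇒ T = (5/2, 1/2)
2. P lies on line UY with UP:PY = 2:5 ⇒ P = (0, 2/7)
3. H is the intersection of line NP and line SY ⇒ H = (5/8, 3/8)
2·[TUY] = -5/2, 2·[YHU] = -5/8
[TUY]:[YHU] = -5/2:-5/8 = 4

[TUY]:[YHU] = 4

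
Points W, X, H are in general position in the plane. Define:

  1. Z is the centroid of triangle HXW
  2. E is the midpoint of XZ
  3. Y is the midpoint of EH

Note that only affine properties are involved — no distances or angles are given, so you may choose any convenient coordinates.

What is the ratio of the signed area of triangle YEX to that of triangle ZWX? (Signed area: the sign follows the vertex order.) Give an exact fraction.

Choose coordinates W = (0, 0), X = (1, 0), H = (0, 1).
1. Z is the centroid of triangle HXW ⇒ Z = (1/3, 1/3)
2. E is the midpoint of XZ ⇒ E = (2/3, 1/6)
3. Y is the midpoint of EH ⇒ Y = (1/3, 7/12)
2·[YEX] = 1/12, 2·[ZWX] = 1/3
[YEX]:[ZWX] = 1/12:1/3 = 1/4

[YEX]:[ZWX] = 1/4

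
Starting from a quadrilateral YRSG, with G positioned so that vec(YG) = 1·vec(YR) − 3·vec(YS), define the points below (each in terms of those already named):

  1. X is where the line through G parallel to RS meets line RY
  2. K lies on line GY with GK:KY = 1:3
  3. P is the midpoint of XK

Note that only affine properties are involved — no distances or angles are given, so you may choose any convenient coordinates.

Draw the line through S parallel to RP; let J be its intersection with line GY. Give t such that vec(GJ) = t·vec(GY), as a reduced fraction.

Choose coordinates Y = (0, 0), R = (1, 0), S = (0, 1), G = (1, -3).
1. X is where the line through G parallel to RS meets line RY ⇒ X = (-2, 0)
2. K lies on line GY with GK:KY = 1:3 ⇒ K = (3/4, -9/4)
3. P is the midpoint of XK ⇒ P = (-5/8, -9/8)
through S parallel to RP: direction (-13/8, -9/8); meets GY at J = (-13/48, 13/16)
J = G + t·(Y−G) with t = 61/48

t = 61/48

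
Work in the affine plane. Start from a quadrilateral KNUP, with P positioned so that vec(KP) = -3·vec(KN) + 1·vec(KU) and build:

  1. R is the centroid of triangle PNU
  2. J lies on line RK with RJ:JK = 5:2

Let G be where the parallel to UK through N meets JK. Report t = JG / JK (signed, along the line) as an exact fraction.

Assign K = (0, 0), N = (1, 0), U = (0, 1), P = (-3, 1) — the answer is frame-independent, so this choice is without loss of generality.
1. R is the centroid of triangle PNU ⇒ R = (-2/3, 2/3)
2. J lies on line RK with RJ:JK = 5:2 ⇒ J = (-4/21, 4/21)
through N parallel to UK: direction (0, -1); meets JK at G = (1, -1)
G = J + t·(K−J) with t = 25/4

t = 25/4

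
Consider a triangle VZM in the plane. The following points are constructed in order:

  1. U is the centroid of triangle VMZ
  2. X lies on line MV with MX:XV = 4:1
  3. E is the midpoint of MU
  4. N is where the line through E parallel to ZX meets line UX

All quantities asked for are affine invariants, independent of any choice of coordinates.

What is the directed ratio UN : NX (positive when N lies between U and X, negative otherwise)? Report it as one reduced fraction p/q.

Work in coordinates with V = (0, 0), Z = (1, 0), M = (0, 1).
1. U is the centroid of triangle VMZ ⇒ U = (1/3, 1/3)
2. X lies on line MV with MX:XV = 4:1 ⇒ X = (0, 1/5)
3. E is the midpoint of MU ⇒ E = (1/6, 2/3)
4. N is where the line through E parallel to ZX meets line UX ⇒ N = (5/6, 8/15)
N = U + t·(X−U) with t = -3/2, so UN:NX = t:(1−t) = -3/2:5/2

UN:NX = -3/5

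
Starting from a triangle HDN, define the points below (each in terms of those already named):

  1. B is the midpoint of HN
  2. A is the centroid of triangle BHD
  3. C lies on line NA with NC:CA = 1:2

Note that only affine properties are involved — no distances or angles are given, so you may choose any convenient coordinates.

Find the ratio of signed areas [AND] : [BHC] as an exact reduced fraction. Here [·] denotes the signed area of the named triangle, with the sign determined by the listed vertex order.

[AND]:[BHC] = -9

Work in coordinates with H = (0, 0), D = (1, 0), N = (0, 1).
1. B is the midpoint of HN ⇒ B = (0, 1/2)
2. A is the centroid of triangle BHD ⇒ A = (1/3, 1/6)
3. C lies on line NA with NC:CA = 1:2 ⇒ C = (1/9, 13/18)
2·[AND] = -1/2, 2·[BHC] = 1/18
[AND]:[BHC] = -1/2:1/18 = -9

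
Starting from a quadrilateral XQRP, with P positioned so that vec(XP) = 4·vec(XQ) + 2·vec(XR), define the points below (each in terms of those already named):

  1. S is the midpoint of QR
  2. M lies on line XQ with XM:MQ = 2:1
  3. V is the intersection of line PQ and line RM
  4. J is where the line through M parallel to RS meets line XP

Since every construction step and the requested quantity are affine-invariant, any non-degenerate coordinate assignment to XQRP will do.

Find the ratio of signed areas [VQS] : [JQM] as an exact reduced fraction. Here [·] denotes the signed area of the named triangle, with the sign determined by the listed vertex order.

Work in coordinates with X = (0, 0), Q = (1, 0), R = (0, 1), P = (4, 2).
1. S is the midpoint of QR ⇒ S = (1/2, 1/2)
2. M lies on line XQ with XM:MQ = 2:1 ⇒ M = (2/3, 0)
3. V is the intersection of line PQ and line RM ⇒ V = (10/13, -2/13)
4. J is where the line through M parallel to RS meets line XP ⇒ J = (4/9, 2/9)
2·[VQS] = 5/26, 2·[JQM] = -2/27
[VQS]:[JQM] = 5/26:-2/27 = -135/52

[VQS]:[JQM] = -135/52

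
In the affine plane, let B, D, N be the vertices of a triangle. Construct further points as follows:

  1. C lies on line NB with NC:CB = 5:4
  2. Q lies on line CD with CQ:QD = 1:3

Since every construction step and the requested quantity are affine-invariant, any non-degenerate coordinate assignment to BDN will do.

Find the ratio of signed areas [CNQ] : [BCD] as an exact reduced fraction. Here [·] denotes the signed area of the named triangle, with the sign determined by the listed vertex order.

Work in coordinates with B = (0, 0), D = (1, 0), N = (0, 1).
1. C lies on line NB with NC:CB = 5:4 ⇒ C = (0, 4/9)
2. Q lies on line CD with CQ:QD = 1:3 ⇒ Q = (1/4, 1/3)
2·[CNQ] = -5/36, 2·[BCD] = -4/9
[CNQ]:[BCD] = -5/36:-4/9 = 5/16

[CNQ]:[BCD] = 5/16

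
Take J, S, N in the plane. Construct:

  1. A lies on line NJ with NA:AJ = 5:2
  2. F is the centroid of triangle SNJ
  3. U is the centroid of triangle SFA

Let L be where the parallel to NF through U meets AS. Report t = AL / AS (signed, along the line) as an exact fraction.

t = 17/36

Set J = (0, 0), S = (1, 0), N = (0, 1); any affine frame gives the same invariant.
1. A lies on line NJ with NA:AJ = 5:2 ⇒ A = (0, 2/7)
2. F is the centroid of triangle SNJ ⇒ F = (1/3, 1/3)
3. U is the centroid of triangle SFA ⇒ U = (4/9, 13/63)
through U parallel to NF: direction (1/3, -2/3); meets AS at L = (17/36, 19/126)
L = A + t·(S−A) with t = 17/36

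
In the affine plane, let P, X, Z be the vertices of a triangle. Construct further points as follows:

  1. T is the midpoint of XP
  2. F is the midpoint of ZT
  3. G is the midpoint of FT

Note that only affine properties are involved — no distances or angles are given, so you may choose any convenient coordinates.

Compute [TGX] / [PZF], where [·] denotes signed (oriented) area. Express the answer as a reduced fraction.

Work in coordinates with P = (0, 0), X = (1, 0), Z = (0, 1).
1. T is the midpoint of XP ⇒ T = (1/2, 0)
2. F is the midpoint of ZT ⇒ F = (1/4, 1/2)
3. G is the midpoint of FT ⇒ G = (3/8, 1/4)
2·[TGX] = -1/8, 2·[PZF] = -1/4
[TGX]:[PZF] = -1/8:-1/4 = 1/2

[TGX]:[PZF] = 1/2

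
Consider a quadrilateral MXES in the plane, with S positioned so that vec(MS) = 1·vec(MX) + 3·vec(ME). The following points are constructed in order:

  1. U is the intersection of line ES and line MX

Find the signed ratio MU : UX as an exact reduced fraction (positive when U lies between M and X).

MU:UX = -1/3

Work in coordinates with M = (0, 0), X = (1, 0), E = (0, 1), S = (1, 3).
1. U is the intersection of line ES and line MX ⇒ U = (-1/2, 0)
U = M + t·(X−M) with t = -1/2, so MU:UX = t:(1−t) = -1/2:3/2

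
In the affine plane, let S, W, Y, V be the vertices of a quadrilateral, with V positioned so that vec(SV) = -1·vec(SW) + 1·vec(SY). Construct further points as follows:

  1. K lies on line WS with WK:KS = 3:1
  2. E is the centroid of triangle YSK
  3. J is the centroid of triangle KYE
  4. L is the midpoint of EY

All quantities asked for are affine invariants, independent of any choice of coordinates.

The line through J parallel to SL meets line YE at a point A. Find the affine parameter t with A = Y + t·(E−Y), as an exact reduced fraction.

Set S = (0, 0), W = (1, 0), Y = (0, 1), V = (-1, 1); any affine frame gives the same invariant.
1. K lies on line WS with WK:KS = 3:1 ⇒ K = (1/4, 0)
2. E is the centroid of triangle YSK ⇒ E = (1/12, 1/3)
3. J is the centroid of triangle KYE ⇒ J = (1/9, 4/9)
4. L is the midpoint of EY ⇒ L = (1/24, 2/3)
through J parallel to SL: direction (1/24, 2/3); meets YE at A = (7/72, 2/9)
A = Y + t·(E−Y) with t = 7/6

t = 7/6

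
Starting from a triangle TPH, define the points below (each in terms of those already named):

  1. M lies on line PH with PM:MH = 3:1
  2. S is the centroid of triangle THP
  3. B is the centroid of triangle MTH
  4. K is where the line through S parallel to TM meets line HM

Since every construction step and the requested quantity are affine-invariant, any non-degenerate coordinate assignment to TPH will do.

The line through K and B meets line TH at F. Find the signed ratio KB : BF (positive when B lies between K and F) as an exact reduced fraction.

KB:BF = 4

Assign T = (0, 0), P = (1, 0), H = (0, 1) — the answer is frame-independent, so this choice is without loss of generality.
1. M lies on line PH with PM:MH = 3:1 ⇒ M = (1/4, 3/4)
2. S is the centroid of triangle THP ⇒ S = (1/3, 1/3)
3. B is the centroid of triangle MTH ⇒ B = (1/12, 7/12)
4. K is where the line through S parallel to TM meets line HM ⇒ K = (5/12, 7/12)
line KB meets TH at F = (0, 7/12)
B = K + t·(F−K) with t = 4/5, so KB:BF = 4/5:1/5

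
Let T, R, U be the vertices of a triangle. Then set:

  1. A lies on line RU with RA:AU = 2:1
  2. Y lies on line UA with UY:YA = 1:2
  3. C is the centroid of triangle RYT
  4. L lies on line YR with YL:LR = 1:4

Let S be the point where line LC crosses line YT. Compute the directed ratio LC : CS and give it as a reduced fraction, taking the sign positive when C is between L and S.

Work in coordinates with T = (0, 0), R = (1, 0), U = (0, 1).
1. A lies on line RU with RA:AU = 2:1 ⇒ A = (1/3, 2/3)
2. Y lies on line UA with UY:YA = 1:2 ⇒ Y = (1/9, 8/9)
3. C is the centroid of triangle RYT ⇒ C = (10/27, 8/27)
4. L lies on line YR with YL:LR = 1:4 ⇒ L = (13/45, 32/45)
line LC meets YT at S = (1/6, 4/3)
C = L + t·(S−L) with t = -2/3, so LC:CS = -2/3:5/3

LC:CS = -2/5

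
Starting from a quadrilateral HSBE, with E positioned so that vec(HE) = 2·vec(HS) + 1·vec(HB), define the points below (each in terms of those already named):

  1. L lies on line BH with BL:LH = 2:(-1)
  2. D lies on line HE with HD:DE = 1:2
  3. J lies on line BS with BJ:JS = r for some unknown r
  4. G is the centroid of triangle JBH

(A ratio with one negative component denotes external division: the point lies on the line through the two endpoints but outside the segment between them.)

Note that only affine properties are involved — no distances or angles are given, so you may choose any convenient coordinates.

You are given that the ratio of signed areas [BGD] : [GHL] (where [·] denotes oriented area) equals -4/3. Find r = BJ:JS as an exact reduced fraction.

r = -1/3

Set H = (0, 0), S = (1, 0), B = (0, 1), E = (2, 1); any affine frame gives the same invariant.
1. L lies on line BH with BL:LH = 2:(-1) ⇒ L = (0, -1)
2. D lies on line HE with HD:DE = 1:2 ⇒ D = (2/3, 1/3)
3. With BJ:JS = r, write λ = r/(r+1) so J = B + λ·(S−B); J is affine-linear in λ
4. G is the centroid of triangle JBH ⇒ G is an affine combination of earlier points and hence also affine-linear in λ
Every point depending on J is an affine combination of J and λ-independent points, so each such coordinate is linear in λ; the λ² term in each signed area is a multiple of (S−B)×(S−B) = 0, so 2·[BGD] and 2·[GHL] are each linear in λ. Evaluating at λ=0 and λ=1:
  2·[BGD] = 2/9,   2·[GHL] = 1/3·λ
So [BGD]:[GHL] = (2/9) / (1/3·λ). Setting this equal to -4/3:
  2/9 = -4/3·(1/3·λ)  ⇒  λ = -1/2
Then r = λ/(1−λ) = (-1/2)/(3/2) = -1/3. Check: with r = -1/3, J = (-1/2, 3/2) and [BGD]:[GHL] = -4/3 as required.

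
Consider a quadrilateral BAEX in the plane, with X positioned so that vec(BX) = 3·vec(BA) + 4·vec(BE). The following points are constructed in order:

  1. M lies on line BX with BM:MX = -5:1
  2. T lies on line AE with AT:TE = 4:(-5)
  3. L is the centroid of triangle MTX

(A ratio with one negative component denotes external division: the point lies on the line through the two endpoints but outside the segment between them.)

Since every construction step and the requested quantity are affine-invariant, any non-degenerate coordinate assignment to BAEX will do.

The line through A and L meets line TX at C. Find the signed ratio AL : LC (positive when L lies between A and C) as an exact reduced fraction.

AL:LC = -10

Set B = (0, 0), A = (1, 0), E = (0, 1), X = (3, 4); any affine frame gives the same invariant.
1. M lies on line BX with BM:MX = -5:1 ⇒ M = (15/4, 5)
2. T lies on line AE with AT:TE = 4:(-5) ⇒ T = (5, -4)
3. L is the centroid of triangle MTX ⇒ L = (47/12, 5/3)
line AL meets TX at C = (29/8, 3/2)
L = A + t·(C−A) with t = 10/9, so AL:LC = 10/9:-1/9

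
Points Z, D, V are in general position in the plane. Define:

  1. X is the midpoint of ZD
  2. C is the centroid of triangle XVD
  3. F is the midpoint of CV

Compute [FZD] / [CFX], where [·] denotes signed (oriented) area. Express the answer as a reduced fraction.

Work in coordinates with Z = (0, 0), D = (1, 0), V = (0, 1).
1. X is the midpoint of ZD ⇒ X = (1/2, 0)
2. C is the centroid of triangle XVD ⇒ C = (1/2, 1/3)
3. F is the midpoint of CV ⇒ F = (1/4, 2/3)
2·[FZD] = 2/3, 2·[CFX] = 1/12
[FZD]:[CFX] = 2/3:1/12 = 8

[FZD]:[CFX] = 8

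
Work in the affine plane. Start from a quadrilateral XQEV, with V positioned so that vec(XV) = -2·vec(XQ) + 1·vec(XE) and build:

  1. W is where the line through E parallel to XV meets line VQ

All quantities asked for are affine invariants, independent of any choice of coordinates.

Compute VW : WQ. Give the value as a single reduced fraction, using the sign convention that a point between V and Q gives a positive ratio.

Set X = (0, 0), Q = (1, 0), E = (0, 1), V = (-2, 1); any affine frame gives the same invariant.
1. W is where the line through E parallel to XV meets line VQ ⇒ W = (4, -1)
W = V + t·(Q−V) with t = 2, so VW:WQ = t:(1−t) = 2:-1

VW:WQ = -2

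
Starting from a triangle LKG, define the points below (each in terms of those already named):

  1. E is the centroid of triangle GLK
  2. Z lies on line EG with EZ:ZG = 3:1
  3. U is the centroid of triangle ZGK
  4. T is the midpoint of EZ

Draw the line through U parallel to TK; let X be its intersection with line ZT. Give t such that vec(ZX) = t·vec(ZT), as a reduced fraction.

t = 1/9

Choose coordinates L = (0, 0), K = (1, 0), G = (0, 1).
1. E is the centroid of triangle GLK ⇒ E = (1/3, 1/3)
2. Z lies on line EG with EZ:ZG = 3:1 ⇒ Z = (1/12, 5/6)
3. U is the centroid of triangle ZGK ⇒ U = (13/36, 11/18)
4. T is the midpoint of EZ ⇒ T = (5/24, 7/12)
through U parallel to TK: direction (19/24, -7/12); meets ZT at X = (7/72, 29/36)
X = Z + t·(T−Z) with t = 1/9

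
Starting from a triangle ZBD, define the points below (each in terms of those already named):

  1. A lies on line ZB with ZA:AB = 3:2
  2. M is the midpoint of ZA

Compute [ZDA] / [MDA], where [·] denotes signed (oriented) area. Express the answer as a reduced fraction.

Choose coordinates Z = (0, 0), B = (1, 0), D = (0, 1).
1. A lies on line ZB with ZA:AB = 3:2 ⇒ A = (3/5, 0)
2. M is the midpoint of ZA ⇒ M = (3/10, 0)
2·[ZDA] = -3/5, 2·[MDA] = -3/10
[ZDA]:[MDA] = -3/5:-3/10 = 2

[ZDA]:[MDA] = 2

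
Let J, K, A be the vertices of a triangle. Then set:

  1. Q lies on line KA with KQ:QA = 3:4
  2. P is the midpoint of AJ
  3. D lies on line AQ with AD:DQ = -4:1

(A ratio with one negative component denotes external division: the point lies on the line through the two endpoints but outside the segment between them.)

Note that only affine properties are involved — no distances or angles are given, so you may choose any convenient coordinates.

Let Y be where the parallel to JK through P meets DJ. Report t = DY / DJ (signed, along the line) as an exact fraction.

Work in coordinates with J = (0, 0), K = (1, 0), A = (0, 1).
1. Q lies on line KA with KQ:QA = 3:4 ⇒ Q = (4/7, 3/7)
2. P is the midpoint of AJ ⇒ P = (0, 1/2)
3. D lies on line AQ with AD:DQ = -4:1 ⇒ D = (16/21, 5/21)
through P parallel to JK: direction (1, 0); meets DJ at Y = (8/5, 1/2)
Y = D + t·(J−D) with t = -11/10

t = -11/10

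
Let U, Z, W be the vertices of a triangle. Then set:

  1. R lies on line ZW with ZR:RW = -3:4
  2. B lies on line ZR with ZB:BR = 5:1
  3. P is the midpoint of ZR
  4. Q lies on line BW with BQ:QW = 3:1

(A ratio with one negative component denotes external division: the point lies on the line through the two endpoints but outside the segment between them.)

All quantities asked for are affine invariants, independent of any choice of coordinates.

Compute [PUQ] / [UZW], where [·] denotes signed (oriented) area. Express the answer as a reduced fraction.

[PUQ]:[UZW] = -13/8

Set U = (0, 0), Z = (1, 0), W = (0, 1); any affine frame gives the same invariant.
1. R lies on line ZW with ZR:RW = -3:4 ⇒ R = (4, -3)
2. B lies on line ZR with ZB:BR = 5:1 ⇒ B = (7/2, -5/2)
3. P is the midpoint of ZR ⇒ P = (5/2, -3/2)
4. Q lies on line BW with BQ:QW = 3:1 ⇒ Q = (7/8, 1/8)
2·[PUQ] = -13/8, 2·[UZW] = 1
[PUQ]:[UZW] = -13/8:1 = -13/8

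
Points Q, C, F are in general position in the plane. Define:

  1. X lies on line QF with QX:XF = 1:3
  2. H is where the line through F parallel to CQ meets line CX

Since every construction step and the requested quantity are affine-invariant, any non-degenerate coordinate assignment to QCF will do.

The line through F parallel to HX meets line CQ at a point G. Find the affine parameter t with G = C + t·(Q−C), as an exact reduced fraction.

Assign Q = (0, 0), C = (1, 0), F = (0, 1) — the answer is frame-independent, so this choice is without loss of generality.
1. X lies on line QF with QX:XF = 1:3 ⇒ X = (0, 1/4)
2. H is where the line through F parallel to CQ meets line CX ⇒ H = (-3, 1)
through F parallel to HX: direction (3, -3/4); meets CQ at G = (4, 0)
G = C + t·(Q−C) with t = -3

t = -3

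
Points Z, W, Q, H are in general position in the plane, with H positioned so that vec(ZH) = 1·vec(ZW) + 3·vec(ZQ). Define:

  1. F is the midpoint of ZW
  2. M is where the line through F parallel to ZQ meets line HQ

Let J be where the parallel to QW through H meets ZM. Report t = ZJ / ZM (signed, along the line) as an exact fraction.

Set Z = (0, 0), W = (1, 0), Q = (0, 1), H = (1, 3); any affine frame gives the same invariant.
1. F is the midpoint of ZW ⇒ F = (1/2, 0)
2. M is where the line through F parallel to ZQ meets line HQ ⇒ M = (1/2, 2)
through H parallel to QW: direction (1, -1); meets ZM at J = (4/5, 16/5)
J = Z + t·(M−Z) with t = 8/5

t = 8/5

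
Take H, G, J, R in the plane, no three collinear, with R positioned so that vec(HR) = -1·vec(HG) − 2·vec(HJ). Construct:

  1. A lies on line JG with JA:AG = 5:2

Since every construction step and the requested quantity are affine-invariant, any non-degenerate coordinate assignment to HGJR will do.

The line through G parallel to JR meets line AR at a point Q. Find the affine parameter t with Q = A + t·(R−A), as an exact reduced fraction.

Set H = (0, 0), G = (1, 0), J = (0, 1), R = (-1, -2); any affine frame gives the same invariant.
1. A lies on line JG with JA:AG = 5:2 ⇒ A = (5/7, 2/7)
through G parallel to JR: direction (-1, -3); meets AR at Q = (7/5, 6/5)
Q = A + t·(R−A) with t = -2/5

t = -2/5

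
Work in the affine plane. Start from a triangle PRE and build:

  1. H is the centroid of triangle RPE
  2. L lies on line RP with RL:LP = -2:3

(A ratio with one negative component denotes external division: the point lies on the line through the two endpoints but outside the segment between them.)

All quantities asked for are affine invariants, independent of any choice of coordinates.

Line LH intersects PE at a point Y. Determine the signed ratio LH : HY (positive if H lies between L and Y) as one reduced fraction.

LH:HY = 8

Choose coordinates P = (0, 0), R = (1, 0), E = (0, 1).
1. H is the centroid of triangle RPE ⇒ H = (1/3, 1/3)
2. L lies on line RP with RL:LP = -2:3 ⇒ L = (3, 0)
line LH meets PE at Y = (0, 3/8)
H = L + t·(Y−L) with t = 8/9, so LH:HY = 8/9:1/9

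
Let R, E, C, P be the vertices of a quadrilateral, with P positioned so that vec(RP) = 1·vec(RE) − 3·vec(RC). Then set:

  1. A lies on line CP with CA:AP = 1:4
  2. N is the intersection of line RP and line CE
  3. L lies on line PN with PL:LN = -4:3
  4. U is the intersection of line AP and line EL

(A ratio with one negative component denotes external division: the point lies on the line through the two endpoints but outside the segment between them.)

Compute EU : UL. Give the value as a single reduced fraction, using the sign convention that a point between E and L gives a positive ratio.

Assign R = (0, 0), E = (1, 0), C = (0, 1), P = (1, -3) — the answer is frame-independent, so this choice is without loss of generality.
1. A lies on line CP with CA:AP = 1:4 ⇒ A = (1/5, 1/5)
2. N is the intersection of line RP and line CE ⇒ N = (-1/2, 3/2)
3. L lies on line PN with PL:LN = -4:3 ⇒ L = (-5, 15)
4. U is the intersection of line AP and line EL ⇒ U = (-1, 5)
U = E + t·(L−E) with t = 1/3, so EU:UL = t:(1−t) = 1/3:2/3

EU:UL = 1/2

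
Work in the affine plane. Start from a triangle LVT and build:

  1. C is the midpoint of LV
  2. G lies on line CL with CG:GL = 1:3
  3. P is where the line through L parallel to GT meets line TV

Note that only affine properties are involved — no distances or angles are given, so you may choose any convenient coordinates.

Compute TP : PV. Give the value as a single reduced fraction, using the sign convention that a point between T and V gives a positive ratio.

Assign L = (0, 0), V = (1, 0), T = (0, 1) — the answer is frame-independent, so this choice is without loss of generality.
1. C is the midpoint of LV ⇒ C = (1/2, 0)
2. G lies on line CL with CG:GL = 1:3 ⇒ G = (3/8, 0)
3. P is where the line through L parallel to GT meets line TV ⇒ P = (-3/5, 8/5)
P = T + t·(V−T) with t = -3/5, so TP:PV = t:(1−t) = -3/5:8/5

TP:PV = -3/8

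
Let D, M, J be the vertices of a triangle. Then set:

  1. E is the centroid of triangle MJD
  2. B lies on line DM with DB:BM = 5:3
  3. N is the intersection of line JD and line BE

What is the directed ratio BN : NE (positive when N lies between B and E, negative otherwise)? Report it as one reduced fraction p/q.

Assign D = (0, 0), M = (1, 0), J = (0, 1) — the answer is frame-independent, so this choice is without loss of generality.
1. E is the centroid of triangle MJD ⇒ E = (1/3, 1/3)
2. B lies on line DM with DB:BM = 5:3 ⇒ B = (5/8, 0)
3. N is the intersection of line JD and line BE ⇒ N = (0, 5/7)
N = B + t·(E−B) with t = 15/7, so BN:NE = t:(1−t) = 15/7:-8/7

BN:NE = -15/8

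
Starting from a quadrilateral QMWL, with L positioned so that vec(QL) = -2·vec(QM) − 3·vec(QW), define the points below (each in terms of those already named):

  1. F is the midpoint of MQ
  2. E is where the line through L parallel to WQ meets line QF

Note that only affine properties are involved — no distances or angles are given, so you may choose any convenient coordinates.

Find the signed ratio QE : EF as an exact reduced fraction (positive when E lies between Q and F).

QE:EF = -4/5

Choose coordinates Q = (0, 0), M = (1, 0), W = (0, 1), L = (-2, -3).
1. F is the midpoint of MQ ⇒ F = (1/2, 0)
2. E is where the line through L parallel to WQ meets line QF ⇒ E = (-2, 0)
E = Q + t·(F−Q) with t = -4, so QE:EF = t:(1−t) = -4:5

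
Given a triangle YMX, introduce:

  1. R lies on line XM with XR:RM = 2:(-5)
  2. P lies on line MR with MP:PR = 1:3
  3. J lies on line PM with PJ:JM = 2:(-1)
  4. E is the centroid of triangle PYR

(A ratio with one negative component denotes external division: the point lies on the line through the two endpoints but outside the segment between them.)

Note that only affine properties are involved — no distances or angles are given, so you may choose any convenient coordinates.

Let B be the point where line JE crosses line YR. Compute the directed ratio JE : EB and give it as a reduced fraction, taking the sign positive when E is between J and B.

JE:EB = 4

Assign Y = (0, 0), M = (1, 0), X = (0, 1) — the answer is frame-independent, so this choice is without loss of generality.
1. R lies on line XM with XR:RM = 2:(-5) ⇒ R = (-2/3, 5/3)
2. P lies on line MR with MP:PR = 1:3 ⇒ P = (7/12, 5/12)
3. J lies on line PM with PJ:JM = 2:(-1) ⇒ J = (17/12, -5/12)
4. E is the centroid of triangle PYR ⇒ E = (-1/36, 25/36)
line JE meets YR at B = (-7/18, 35/36)
E = J + t·(B−J) with t = 4/5, so JE:EB = 4/5:1/5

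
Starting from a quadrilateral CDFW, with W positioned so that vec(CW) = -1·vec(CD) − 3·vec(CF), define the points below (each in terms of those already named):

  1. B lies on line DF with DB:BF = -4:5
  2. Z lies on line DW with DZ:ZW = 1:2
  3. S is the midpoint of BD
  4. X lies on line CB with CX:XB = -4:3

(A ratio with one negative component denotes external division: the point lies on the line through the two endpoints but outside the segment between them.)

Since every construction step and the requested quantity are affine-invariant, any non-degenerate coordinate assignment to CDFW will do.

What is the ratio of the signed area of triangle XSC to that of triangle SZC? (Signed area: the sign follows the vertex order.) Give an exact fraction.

[XSC]:[SZC] = -24/7

Work in coordinates with C = (0, 0), D = (1, 0), F = (0, 1), W = (-1, -3).
1. B lies on line DF with DB:BF = -4:5 ⇒ B = (5, -4)
2. Z lies on line DW with DZ:ZW = 1:2 ⇒ Z = (1/3, -1)
3. S is the midpoint of BD ⇒ S = (3, -2)
4. X lies on line CB with CX:XB = -4:3 ⇒ X = (20, -16)
2·[XSC] = 8, 2·[SZC] = -7/3
[XSC]:[SZC] = 8:-7/3 = -24/7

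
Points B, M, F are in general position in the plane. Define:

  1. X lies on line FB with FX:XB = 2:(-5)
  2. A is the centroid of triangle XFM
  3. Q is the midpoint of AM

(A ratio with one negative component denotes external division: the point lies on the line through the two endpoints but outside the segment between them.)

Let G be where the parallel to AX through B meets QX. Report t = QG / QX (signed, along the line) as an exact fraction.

Assign B = (0, 0), M = (1, 0), F = (0, 1) — the answer is frame-independent, so this choice is without loss of generality.
1. X lies on line FB with FX:XB = 2:(-5) ⇒ X = (0, 5/3)
2. A is the centroid of triangle XFM ⇒ A = (1/3, 8/9)
3. Q is the midpoint of AM ⇒ Q = (2/3, 4/9)
through B parallel to AX: direction (-1/3, 7/9); meets QX at G = (-10/3, 70/9)
G = Q + t·(X−Q) with t = 6

t = 6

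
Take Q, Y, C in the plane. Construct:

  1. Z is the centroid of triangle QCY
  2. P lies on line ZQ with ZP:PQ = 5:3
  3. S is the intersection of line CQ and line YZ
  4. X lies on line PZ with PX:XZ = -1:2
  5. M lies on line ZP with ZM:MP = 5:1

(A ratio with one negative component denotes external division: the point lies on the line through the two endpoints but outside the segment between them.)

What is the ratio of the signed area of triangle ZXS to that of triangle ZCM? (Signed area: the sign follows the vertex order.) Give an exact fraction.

Assign Q = (0, 0), Y = (1, 0), C = (0, 1) — the answer is frame-independent, so this choice is without loss of generality.
1. Z is the centroid of triangle QCY ⇒ Z = (1/3, 1/3)
2. P lies on line ZQ with ZP:PQ = 5:3 ⇒ P = (1/8, 1/8)
3. S is the intersection of line CQ and line YZ ⇒ S = (0, 1/2)
4. X lies on line PZ with PX:XZ = -1:2 ⇒ X = (-1/12, -1/12)
5. M lies on line ZP with ZM:MP = 5:1 ⇒ M = (23/144, 23/144)
2·[ZXS] = -5/24, 2·[ZCM] = 25/144
[ZXS]:[ZCM] = -5/24:25/144 = -6/5

[ZXS]:[ZCM] = -6/5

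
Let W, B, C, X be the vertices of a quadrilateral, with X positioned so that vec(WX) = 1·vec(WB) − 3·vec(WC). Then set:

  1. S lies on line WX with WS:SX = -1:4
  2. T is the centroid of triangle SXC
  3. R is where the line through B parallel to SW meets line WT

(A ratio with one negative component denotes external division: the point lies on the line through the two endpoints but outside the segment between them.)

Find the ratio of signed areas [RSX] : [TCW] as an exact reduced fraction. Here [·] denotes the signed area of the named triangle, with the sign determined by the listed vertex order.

Set W = (0, 0), B = (1, 0), C = (0, 1), X = (1, -3); any affine frame gives the same invariant.
1. S lies on line WX with WS:SX = -1:4 ⇒ S = (-1/3, 1)
2. T is the centroid of triangle SXC ⇒ T = (2/9, -1/3)
3. R is where the line through B parallel to SW meets line WT ⇒ R = (2, -3)
2·[RSX] = 4, 2·[TCW] = 2/9
[RSX]:[TCW] = 4:2/9 = 18

[RSX]:[TCW] = 18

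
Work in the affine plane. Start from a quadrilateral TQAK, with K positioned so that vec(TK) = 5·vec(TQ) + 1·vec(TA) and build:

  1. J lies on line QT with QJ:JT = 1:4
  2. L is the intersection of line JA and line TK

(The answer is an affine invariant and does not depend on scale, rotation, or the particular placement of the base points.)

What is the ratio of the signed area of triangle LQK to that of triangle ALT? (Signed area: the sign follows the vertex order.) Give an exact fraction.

[LQK]:[ALT] = -5/4

Assign T = (0, 0), Q = (1, 0), A = (0, 1), K = (5, 1) — the answer is frame-independent, so this choice is without loss of generality.
1. J lies on line QT with QJ:JT = 1:4 ⇒ J = (4/5, 0)
2. L is the intersection of line JA and line TK ⇒ L = (20/29, 4/29)
2·[LQK] = 25/29, 2·[ALT] = -20/29
[LQK]:[ALT] = 25/29:-20/29 = -5/4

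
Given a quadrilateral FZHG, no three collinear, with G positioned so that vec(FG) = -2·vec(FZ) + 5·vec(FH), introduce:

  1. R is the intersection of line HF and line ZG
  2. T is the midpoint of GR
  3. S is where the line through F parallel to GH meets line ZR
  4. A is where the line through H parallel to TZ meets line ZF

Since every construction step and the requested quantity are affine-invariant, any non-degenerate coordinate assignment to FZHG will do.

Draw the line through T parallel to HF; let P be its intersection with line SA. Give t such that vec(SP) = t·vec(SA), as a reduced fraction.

t = 5/7

Choose coordinates F = (0, 0), Z = (1, 0), H = (0, 1), G = (-2, 5).
1. R is the intersection of line HF and line ZG ⇒ R = (0, 5/3)
2. T is the midpoint of GR ⇒ T = (-1, 10/3)
3. S is where the line through F parallel to GH meets line ZR ⇒ S = (-5, 10)
4. A is where the line through H parallel to TZ meets line ZF ⇒ A = (3/5, 0)
through T parallel to HF: direction (0, -1); meets SA at P = (-1, 20/7)
P = S + t·(A−S) with t = 5/7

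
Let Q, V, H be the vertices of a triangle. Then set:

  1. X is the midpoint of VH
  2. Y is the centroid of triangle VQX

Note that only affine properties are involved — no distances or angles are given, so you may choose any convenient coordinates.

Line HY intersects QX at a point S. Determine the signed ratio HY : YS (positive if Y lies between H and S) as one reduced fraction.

Choose coordinates Q = (0, 0), V = (1, 0), H = (0, 1).
1. X is the midpoint of VH ⇒ X = (1/2, 1/2)
2. Y is the centroid of triangle VQX ⇒ Y = (1/2, 1/6)
line HY meets QX at S = (3/8, 3/8)
Y = H + t·(S−H) with t = 4/3, so HY:YS = 4/3:-1/3

HY:YS = -4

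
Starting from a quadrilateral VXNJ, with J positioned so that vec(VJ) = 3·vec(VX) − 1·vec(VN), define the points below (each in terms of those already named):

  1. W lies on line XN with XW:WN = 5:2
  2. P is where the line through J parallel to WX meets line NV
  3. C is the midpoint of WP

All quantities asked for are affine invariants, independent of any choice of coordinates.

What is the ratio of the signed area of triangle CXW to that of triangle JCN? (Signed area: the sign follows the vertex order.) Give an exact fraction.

[CXW]:[JCN] = -5/19

Choose coordinates V = (0, 0), X = (1, 0), N = (0, 1), J = (3, -1).
1. W lies on line XN with XW:WN = 5:2 ⇒ W = (2/7, 5/7)
2. P is where the line through J parallel to WX meets line NV ⇒ P = (0, 2)
3. C is the midpoint of WP ⇒ C = (1/7, 19/14)
2·[CXW] = -5/14, 2·[JCN] = 19/14
[CXW]:[JCN] = -5/14:19/14 = -5/19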